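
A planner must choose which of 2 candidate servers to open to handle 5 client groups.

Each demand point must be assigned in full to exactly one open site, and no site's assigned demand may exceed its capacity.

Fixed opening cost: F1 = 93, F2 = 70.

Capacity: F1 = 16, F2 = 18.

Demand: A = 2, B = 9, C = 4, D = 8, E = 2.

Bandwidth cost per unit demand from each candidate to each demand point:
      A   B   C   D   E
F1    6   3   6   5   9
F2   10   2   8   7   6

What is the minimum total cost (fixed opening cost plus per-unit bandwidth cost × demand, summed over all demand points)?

269

Open {F1, F2}; cheapest assignment that respects the capacities:
  F1 (cap 16, load 14): A, C, D — cost 2×6 + 4×6 + 8×5 = 76
  F2 (cap 18, load 11): B, E — cost 9×2 + 2×6 = 30
  Shipping 106, fixed 163 → total 269.
  Any other capacity-feasible assignment to {F1, F2} ships for at least 106.
Total demand is 25 and no other set of sites has combined capacity ≥ 25, so {F1, F2} is the only feasible choice of open sites. Minimum: 269.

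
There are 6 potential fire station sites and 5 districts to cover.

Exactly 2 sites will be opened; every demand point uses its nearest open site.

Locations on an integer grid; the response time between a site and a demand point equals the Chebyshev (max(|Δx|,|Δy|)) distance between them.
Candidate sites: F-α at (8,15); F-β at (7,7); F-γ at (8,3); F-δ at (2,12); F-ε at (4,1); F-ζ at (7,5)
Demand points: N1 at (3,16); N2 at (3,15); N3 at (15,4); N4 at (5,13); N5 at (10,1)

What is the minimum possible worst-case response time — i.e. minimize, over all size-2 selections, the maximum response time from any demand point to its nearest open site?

Open {F-α, F-γ}.
  Farthest demand point is N3 at response time 7 (to F-γ); all others are ≤ 7.
With {F-γ, F-δ} the worst case is 7.
With {F-α, F-β} the worst case is 8.
No size-2 selection achieves below 7.

7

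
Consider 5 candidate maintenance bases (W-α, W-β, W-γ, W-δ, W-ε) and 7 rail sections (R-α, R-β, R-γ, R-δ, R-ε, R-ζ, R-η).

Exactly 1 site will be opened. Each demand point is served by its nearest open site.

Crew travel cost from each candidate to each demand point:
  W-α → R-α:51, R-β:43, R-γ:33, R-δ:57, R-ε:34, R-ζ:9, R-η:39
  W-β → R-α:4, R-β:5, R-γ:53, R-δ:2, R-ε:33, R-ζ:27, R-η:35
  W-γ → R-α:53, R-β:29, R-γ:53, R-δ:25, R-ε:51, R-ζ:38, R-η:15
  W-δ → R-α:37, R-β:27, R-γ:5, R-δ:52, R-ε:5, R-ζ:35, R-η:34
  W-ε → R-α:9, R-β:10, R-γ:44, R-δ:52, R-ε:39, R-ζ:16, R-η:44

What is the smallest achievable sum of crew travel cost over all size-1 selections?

159

Open {W-β}.
  R-α→W-β 4, R-β→W-β 5, R-γ→W-β 53, R-δ→W-β 2, R-ε→W-β 33, R-ζ→W-β 27, R-η→W-β 35  ⇒ total 159.
Compare {W-δ}: total 195.
Compare {W-ε}: total 214.
No size-1 selection does better; minimum is 159.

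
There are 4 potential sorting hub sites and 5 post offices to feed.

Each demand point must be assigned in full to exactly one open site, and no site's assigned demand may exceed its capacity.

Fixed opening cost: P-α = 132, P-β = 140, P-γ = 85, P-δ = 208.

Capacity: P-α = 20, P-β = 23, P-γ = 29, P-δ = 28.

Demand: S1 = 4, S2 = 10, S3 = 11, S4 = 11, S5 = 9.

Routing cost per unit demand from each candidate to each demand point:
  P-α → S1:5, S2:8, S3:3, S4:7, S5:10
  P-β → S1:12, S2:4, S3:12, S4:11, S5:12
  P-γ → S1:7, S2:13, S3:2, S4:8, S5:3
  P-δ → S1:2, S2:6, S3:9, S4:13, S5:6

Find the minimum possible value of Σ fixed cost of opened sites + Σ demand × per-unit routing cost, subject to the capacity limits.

Open {P-β, P-γ}; cheapest assignment that respects the capacities:
  P-β (cap 23, load 21): S2, S4 — cost 10×4 + 11×11 = 161
  P-γ (cap 29, load 24): S1, S3, S5 — cost 4×7 + 11×2 + 9×3 = 77
  Shipping 238, fixed 225 → total 463.
  Any other capacity-feasible assignment to {P-β, P-γ} ships for at least 238.
Compare {P-α, P-γ}: its best feasible assignment gives total 525.
Compare {P-γ, P-δ}: its best feasible assignment gives total 525.
Every other set of open sites that can feasibly serve all demand totals ≥ 525 even under its best assignment. Minimum: 463.

463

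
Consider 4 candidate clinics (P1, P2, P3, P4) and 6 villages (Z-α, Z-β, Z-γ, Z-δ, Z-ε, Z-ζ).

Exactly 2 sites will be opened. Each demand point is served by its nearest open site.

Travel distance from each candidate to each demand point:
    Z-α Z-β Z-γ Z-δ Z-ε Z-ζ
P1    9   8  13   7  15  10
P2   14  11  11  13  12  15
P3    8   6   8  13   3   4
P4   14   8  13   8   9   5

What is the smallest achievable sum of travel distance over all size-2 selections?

Open {P1, P3}.
  Z-α→P3 8, Z-β→P3 6, Z-γ→P3 8, Z-δ→P1 7, Z-ε→P3 3, Z-ζ→P3 4  ⇒ total 36.
Compare {P3, P4}: total 37.
Compare {P2, P3}: total 42.
No size-2 selection does better; minimum is 36.

36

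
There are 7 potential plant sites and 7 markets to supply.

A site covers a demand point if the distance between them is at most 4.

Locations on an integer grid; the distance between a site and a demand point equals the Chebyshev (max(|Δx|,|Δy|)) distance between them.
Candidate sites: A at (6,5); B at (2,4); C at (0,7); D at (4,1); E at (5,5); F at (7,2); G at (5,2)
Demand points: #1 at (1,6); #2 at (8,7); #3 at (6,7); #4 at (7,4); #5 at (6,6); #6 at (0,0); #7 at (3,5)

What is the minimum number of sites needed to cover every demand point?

2

Coverage sets (demand points within 4 of each site):
  A: {#2, #3, #4, #5, #7}
  B: {#1, #3, #5, #6, #7}
  C: {#1, #7}
  D: {#4, #6, #7}
  E: {#1, #2, #3, #4, #5, #7}
  F: {#4, #5, #7}
  G: {#1, #4, #5, #7}
No single site covers all 7 demand points.
But {A, B} covers everything, so the minimum is 2.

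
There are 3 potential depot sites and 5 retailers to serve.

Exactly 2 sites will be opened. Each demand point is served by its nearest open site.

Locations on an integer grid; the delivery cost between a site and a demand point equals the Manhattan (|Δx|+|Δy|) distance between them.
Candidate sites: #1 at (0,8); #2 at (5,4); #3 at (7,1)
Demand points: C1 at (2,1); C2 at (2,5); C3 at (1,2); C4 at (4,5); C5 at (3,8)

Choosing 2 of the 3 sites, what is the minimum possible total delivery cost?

21

Open {#1, #2}.
  C1→#2 6, C2→#2 4, C3→#2 6, C4→#2 2, C5→#1 3  ⇒ total 21.
Compare {#2, #3}: total 23.
Compare {#1, #3}: total 27.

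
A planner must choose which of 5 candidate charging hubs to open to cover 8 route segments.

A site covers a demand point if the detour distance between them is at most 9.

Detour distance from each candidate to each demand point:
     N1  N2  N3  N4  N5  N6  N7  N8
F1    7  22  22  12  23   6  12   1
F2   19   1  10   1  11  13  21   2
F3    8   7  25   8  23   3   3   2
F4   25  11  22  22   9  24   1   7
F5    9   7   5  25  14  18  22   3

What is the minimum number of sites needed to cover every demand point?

Coverage sets (demand points within 9 of each site):
  F1: {N1, N6, N8}
  F2: {N2, N4, N8}
  F3: {N1, N2, N4, N6, N7, N8}
  F4: {N5, N7, N8}
  F5: {N1, N2, N3, N8}
No 2 sites suffice: every size-2 union leaves at least one demand point uncovered.
But {F3, F4, F5} covers everything, so the minimum is 3.

3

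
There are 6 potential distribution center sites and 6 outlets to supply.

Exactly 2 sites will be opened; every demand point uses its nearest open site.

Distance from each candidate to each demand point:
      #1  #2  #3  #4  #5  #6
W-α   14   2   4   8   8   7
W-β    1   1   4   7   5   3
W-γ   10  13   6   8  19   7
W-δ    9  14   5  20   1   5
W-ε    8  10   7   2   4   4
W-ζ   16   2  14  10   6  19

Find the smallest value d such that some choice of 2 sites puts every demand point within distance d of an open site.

4

Open {W-β, W-ε}.
  Farthest demand point is #3 at distance 4 (to W-β); all others are ≤ 4.
With {W-α, W-β} the worst case is 7.
With {W-β, W-γ} the worst case is 7.
No size-2 selection achieves below 4.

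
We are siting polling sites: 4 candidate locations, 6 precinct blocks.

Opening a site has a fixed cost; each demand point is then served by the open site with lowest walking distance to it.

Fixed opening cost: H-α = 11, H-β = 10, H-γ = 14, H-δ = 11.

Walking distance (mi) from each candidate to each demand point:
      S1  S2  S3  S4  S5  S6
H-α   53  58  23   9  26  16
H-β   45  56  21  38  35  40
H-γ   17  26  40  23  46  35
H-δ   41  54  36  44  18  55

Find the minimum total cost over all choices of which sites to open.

Open {H-α, H-γ}: assign each demand point to its cheapest open site.
  S1→H-γ 17, S2→H-γ 26, S3→H-α 23, S4→H-α 9, S5→H-α 26, S6→H-α 16
  walking distance 117, fixed 25 → total 142.
Compare {H-α, H-γ, H-δ}: walking distance 109 + fixed 36 = 145.
Compare {H-α, H-β, H-γ}: walking distance 115 + fixed 35 = 150.
Compare {H-α, H-β, H-γ, H-δ}: walking distance 107 + fixed 46 = 153.
All other subsets cost ≥ 145. Minimum total cost: 142.

142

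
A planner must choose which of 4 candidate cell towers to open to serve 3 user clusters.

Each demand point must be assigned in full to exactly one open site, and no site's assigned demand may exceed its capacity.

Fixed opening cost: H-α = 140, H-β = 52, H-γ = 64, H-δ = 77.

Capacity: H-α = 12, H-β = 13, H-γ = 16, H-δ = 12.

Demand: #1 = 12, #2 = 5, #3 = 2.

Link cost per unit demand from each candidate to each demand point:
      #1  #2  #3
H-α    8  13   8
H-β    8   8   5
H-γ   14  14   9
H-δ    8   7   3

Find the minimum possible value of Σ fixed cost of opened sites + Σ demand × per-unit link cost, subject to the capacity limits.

266

Open {H-β, H-δ}; cheapest assignment that respects the capacities:
  H-β (cap 13, load 12): #1 — cost 12×8 = 96
  H-δ (cap 12, load 7): #2, #3 — cost 5×7 + 2×3 = 41
  Shipping 137, fixed 129 → total 266.
  Any other capacity-feasible assignment to {H-β, H-δ} ships for at least 137.
Compare {H-β, H-γ}: its best feasible assignment gives total 300.
Compare {H-γ, H-δ}: its best feasible assignment gives total 325.
Every other set of open sites that can feasibly serve all demand totals ≥ 300 even under its best assignment. Minimum: 266.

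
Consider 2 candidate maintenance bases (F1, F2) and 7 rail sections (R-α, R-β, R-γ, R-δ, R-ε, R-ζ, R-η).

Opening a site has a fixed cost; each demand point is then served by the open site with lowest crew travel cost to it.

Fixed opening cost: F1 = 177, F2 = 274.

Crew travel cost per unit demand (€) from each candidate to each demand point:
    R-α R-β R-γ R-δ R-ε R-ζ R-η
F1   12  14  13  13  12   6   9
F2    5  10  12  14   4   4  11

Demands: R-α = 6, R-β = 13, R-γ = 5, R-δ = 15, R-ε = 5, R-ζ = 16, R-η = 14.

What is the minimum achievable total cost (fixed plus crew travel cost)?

942

Open {F2}: assign each demand point to its cheapest open site.
  R-α→F2 6×5=30, R-β→F2 13×10=130, R-γ→F2 5×12=60, R-δ→F2 15×14=210, R-ε→F2 5×4=20, R-ζ→F2 16×4=64, R-η→F2 14×11=154
  crew travel cost 668, fixed 274 → total 942.
Compare {F1}: crew travel cost 796 + fixed 177 = 973.
Compare {F1, F2}: crew travel cost 625 + fixed 451 = 1076.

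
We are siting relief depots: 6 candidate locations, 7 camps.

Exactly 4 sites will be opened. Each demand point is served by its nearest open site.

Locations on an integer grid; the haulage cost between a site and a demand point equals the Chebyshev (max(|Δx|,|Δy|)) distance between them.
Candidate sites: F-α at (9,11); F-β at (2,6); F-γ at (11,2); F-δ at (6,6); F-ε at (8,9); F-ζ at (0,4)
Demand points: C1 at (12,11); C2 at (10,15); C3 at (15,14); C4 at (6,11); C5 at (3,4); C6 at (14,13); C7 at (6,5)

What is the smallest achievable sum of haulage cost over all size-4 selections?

23

Open {F-α, F-β, F-δ, F-ε}.
  C1→F-α 3, C2→F-α 4, C3→F-α 6, C4→F-ε 2, C5→F-β 2, C6→F-α 5, C7→F-δ 1  ⇒ total 23.
Compare {F-α, F-β, F-γ, F-δ}: total 24.
Compare {F-α, F-β, F-δ, F-ζ}: total 24.
No size-4 selection does better; minimum is 23.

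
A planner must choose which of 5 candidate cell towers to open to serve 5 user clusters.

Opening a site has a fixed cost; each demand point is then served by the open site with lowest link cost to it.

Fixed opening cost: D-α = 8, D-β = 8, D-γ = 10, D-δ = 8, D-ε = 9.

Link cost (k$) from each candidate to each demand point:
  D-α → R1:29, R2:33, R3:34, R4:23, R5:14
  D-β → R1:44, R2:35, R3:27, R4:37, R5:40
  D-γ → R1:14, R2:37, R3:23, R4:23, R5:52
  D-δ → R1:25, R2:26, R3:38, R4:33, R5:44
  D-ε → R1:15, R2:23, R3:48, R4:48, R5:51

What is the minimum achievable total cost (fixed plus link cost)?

124

Open {D-α, D-γ, D-ε}: assign each demand point to its cheapest open site.
  R1→D-γ 14, R2→D-ε 23, R3→D-γ 23, R4→D-α 23, R5→D-α 14
  link cost 97, fixed 27 → total 124.
Compare {D-α, D-γ}: link cost 107 + fixed 18 = 125.
Compare {D-α, D-ε}: link cost 109 + fixed 17 = 126.
Compare {D-α, D-γ, D-δ}: link cost 100 + fixed 26 = 126.
All other subsets cost ≥ 125. Minimum total cost: 124.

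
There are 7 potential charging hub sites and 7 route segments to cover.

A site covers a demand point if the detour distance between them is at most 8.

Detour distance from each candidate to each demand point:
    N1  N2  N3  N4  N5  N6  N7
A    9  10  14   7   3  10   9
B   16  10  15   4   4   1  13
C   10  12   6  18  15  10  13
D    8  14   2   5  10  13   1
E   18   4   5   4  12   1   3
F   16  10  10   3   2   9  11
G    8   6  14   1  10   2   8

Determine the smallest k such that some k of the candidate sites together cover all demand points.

3

Coverage sets (demand points within 8 of each site):
  A: {N4, N5}
  B: {N4, N5, N6}
  C: {N3}
  D: {N1, N3, N4, N7}
  E: {N2, N3, N4, N6, N7}
  F: {N4, N5}
  G: {N1, N2, N4, N6, N7}
No 2 sites suffice: every size-2 union leaves at least one demand point uncovered.
But {A, C, G} covers everything, so the minimum is 3.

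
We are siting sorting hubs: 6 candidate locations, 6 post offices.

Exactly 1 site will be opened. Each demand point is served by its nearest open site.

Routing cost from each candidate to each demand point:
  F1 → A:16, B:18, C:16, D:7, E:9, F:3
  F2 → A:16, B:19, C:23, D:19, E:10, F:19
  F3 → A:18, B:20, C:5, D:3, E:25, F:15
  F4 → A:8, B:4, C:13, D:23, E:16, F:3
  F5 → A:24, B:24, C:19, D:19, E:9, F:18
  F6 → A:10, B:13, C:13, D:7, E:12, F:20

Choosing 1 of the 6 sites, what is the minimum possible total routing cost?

Open {F4}.
  A→F4 8, B→F4 4, C→F4 13, D→F4 23, E→F4 16, F→F4 3  ⇒ total 67.
Compare {F1}: total 69.
Compare {F6}: total 75.
No size-1 selection does better; minimum is 67.

67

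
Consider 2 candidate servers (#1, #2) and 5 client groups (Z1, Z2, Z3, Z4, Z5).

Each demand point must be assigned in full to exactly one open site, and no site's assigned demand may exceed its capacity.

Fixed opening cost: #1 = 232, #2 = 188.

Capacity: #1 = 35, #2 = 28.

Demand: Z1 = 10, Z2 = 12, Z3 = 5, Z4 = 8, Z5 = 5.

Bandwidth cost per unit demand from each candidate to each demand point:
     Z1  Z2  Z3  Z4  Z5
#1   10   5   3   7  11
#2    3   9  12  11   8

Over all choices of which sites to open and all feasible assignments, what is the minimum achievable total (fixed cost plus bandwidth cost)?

621

Open {#1, #2}; cheapest assignment that respects the capacities:
  #1 (cap 35, load 25): Z2, Z3, Z4 — cost 12×5 + 5×3 + 8×7 = 131
  #2 (cap 28, load 15): Z1, Z5 — cost 10×3 + 5×8 = 70
  Shipping 201, fixed 420 → total 621.
  Any other capacity-feasible assignment to {#1, #2} ships for at least 201.
Total demand is 40 and no other set of sites has combined capacity ≥ 40, so {#1, #2} is the only feasible choice of open sites. Minimum: 621.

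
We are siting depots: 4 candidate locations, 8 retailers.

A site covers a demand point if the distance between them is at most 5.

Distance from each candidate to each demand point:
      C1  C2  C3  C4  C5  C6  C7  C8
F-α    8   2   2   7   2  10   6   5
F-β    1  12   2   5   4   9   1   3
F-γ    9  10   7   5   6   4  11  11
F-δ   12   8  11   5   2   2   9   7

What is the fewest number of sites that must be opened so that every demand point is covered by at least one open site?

Coverage sets (demand points within 5 of each site):
  F-α: {C2, C3, C5, C8}
  F-β: {C1, C3, C4, C5, C7, C8}
  F-γ: {C4, C6}
  F-δ: {C4, C5, C6}
No 2 sites suffice: every size-2 union leaves at least one demand point uncovered.
But {F-α, F-β, F-γ} covers everything, so the minimum is 3.

3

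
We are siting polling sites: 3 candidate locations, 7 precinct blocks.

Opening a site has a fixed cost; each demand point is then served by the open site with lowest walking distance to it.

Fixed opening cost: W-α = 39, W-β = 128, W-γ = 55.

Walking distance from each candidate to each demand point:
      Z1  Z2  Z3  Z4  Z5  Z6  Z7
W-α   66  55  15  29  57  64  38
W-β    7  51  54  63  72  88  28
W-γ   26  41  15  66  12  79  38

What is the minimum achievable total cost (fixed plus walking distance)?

319

Open {W-α, W-γ}: assign each demand point to its cheapest open site.
  Z1→W-γ 26, Z2→W-γ 41, Z3→W-α 15, Z4→W-α 29, Z5→W-γ 12, Z6→W-α 64, Z7→W-α 38
  walking distance 225, fixed 94 → total 319.
Compare {W-γ}: walking distance 277 + fixed 55 = 332.
Compare {W-α}: walking distance 324 + fixed 39 = 363.
Compare {W-α, W-β}: walking distance 251 + fixed 167 = 418.
All other subsets cost ≥ 332. Minimum total cost: 319.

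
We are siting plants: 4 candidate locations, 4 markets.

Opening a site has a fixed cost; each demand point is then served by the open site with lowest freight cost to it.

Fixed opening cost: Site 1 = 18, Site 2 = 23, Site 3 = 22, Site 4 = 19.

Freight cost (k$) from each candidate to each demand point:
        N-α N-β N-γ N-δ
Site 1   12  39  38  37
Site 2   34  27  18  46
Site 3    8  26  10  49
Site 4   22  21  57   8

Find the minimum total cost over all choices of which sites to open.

Open {Site 3, Site 4}: assign each demand point to its cheapest open site.
  N-α→Site 3 8, N-β→Site 4 21, N-γ→Site 3 10, N-δ→Site 4 8
  freight cost 47, fixed 41 → total 88.
Compare {Site 1, Site 3, Site 4}: freight cost 47 + fixed 59 = 106.
Compare {Site 2, Site 4}: freight cost 69 + fixed 42 = 111.
Compare {Site 2, Site 3, Site 4}: freight cost 47 + fixed 64 = 111.
All other subsets cost ≥ 106. Minimum total cost: 88.

88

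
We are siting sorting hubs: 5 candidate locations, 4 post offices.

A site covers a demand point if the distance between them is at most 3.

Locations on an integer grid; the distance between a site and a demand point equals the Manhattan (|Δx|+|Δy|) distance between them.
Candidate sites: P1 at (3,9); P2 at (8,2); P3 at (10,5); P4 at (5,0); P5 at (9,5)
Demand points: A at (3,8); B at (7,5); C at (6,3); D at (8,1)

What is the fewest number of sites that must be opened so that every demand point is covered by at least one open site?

3

Coverage sets (demand points within 3 of each site):
  P1: {A}
  P2: {C, D}
  P3: {B}
  P4: {}
  P5: {B}
No 2 sites suffice: every size-2 union leaves at least one demand point uncovered.
But {P1, P2, P3} covers everything, so the minimum is 3.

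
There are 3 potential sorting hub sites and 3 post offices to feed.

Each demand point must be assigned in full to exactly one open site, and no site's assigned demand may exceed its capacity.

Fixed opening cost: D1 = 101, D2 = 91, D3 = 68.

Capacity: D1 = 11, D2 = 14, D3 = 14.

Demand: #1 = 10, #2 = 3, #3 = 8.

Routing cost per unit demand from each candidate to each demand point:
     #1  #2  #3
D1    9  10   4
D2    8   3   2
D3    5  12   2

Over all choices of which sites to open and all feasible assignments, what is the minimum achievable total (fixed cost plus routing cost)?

234

Open {D2, D3}; cheapest assignment that respects the capacities:
  D2 (cap 14, load 11): #2, #3 — cost 3×3 + 8×2 = 25
  D3 (cap 14, load 10): #1 — cost 10×5 = 50
  Shipping 75, fixed 159 → total 234.
  Any other capacity-feasible assignment to {D2, D3} ships for at least 75.
Compare {D1, D3}: its best feasible assignment gives total 281.
Compare {D1, D2}: its best feasible assignment gives total 307.
Every other set of open sites that can feasibly serve all demand totals ≥ 281 even under its best assignment. Minimum: 234.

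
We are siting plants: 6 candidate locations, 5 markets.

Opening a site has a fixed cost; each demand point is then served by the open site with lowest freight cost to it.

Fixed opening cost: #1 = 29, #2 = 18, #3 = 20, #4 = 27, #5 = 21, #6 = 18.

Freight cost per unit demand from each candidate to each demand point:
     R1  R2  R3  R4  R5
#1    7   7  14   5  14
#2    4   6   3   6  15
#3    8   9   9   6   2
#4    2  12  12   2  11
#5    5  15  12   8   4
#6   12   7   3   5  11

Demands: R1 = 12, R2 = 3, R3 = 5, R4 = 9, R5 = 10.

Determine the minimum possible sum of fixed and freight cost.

Open {#2, #3, #4}: assign each demand point to its cheapest open site.
  R1→#4 12×2=24, R2→#2 3×6=18, R3→#2 5×3=15, R4→#4 9×2=18, R5→#3 10×2=20
  freight cost 95, fixed 65 → total 160.
Compare {#3, #4, #6}: freight cost 98 + fixed 65 = 163.
Compare {#2, #3, #4, #6}: freight cost 95 + fixed 83 = 178.
Compare {#3, #4}: freight cost 134 + fixed 47 = 181.
All other subsets cost ≥ 163. Minimum total cost: 160.

160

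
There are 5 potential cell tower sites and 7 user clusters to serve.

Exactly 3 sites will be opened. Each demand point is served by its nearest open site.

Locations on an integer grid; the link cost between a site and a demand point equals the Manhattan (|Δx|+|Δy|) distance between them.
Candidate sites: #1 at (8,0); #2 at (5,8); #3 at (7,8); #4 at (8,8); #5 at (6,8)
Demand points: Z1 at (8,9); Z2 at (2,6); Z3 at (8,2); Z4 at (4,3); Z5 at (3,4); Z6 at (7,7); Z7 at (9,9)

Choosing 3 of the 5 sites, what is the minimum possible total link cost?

Open {#1, #2, #4}.
  Z1→#4 1, Z2→#2 5, Z3→#1 2, Z4→#2 6, Z5→#2 6, Z6→#4 2, Z7→#4 2  ⇒ total 24.
Compare {#1, #2, #3}: total 25.
Compare {#1, #4, #5}: total 27.
No size-3 selection does better; minimum is 24.

24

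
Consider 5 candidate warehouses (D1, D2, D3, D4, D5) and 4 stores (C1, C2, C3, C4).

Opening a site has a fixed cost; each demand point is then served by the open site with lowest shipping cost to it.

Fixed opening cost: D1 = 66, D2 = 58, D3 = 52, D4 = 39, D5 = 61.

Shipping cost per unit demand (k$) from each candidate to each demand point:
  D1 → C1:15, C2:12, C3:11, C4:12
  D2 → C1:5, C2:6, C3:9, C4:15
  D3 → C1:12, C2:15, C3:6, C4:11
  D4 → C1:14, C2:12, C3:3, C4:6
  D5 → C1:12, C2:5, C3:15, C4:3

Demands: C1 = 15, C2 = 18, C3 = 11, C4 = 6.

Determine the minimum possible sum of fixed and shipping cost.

Open {D2, D4}: assign each demand point to its cheapest open site.
  C1→D2 15×5=75, C2→D2 18×6=108, C3→D4 11×3=33, C4→D4 6×6=36
  shipping cost 252, fixed 97 → total 349.
Compare {D2, D4, D5}: shipping cost 216 + fixed 158 = 374.
Compare {D2, D5}: shipping cost 282 + fixed 119 = 401.
Compare {D2, D3, D4}: shipping cost 252 + fixed 149 = 401.
All other subsets cost ≥ 374. Minimum total cost: 349.

349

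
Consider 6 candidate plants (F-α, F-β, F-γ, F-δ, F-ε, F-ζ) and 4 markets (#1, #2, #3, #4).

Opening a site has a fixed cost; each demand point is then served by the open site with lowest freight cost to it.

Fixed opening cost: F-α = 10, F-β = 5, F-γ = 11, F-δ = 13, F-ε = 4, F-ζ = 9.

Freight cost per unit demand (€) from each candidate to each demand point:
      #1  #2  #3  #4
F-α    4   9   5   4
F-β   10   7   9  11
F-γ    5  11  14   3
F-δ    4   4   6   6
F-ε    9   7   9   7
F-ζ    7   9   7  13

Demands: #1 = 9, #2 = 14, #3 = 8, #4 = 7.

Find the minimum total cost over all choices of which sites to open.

183

Open {F-α, F-δ}: assign each demand point to its cheapest open site.
  #1→F-α 9×4=36, #2→F-δ 14×4=56, #3→F-α 8×5=40, #4→F-α 7×4=28
  freight cost 160, fixed 23 → total 183.
Compare {F-γ, F-δ}: freight cost 161 + fixed 24 = 185.
Compare {F-α, F-γ, F-δ}: freight cost 153 + fixed 34 = 187.
Compare {F-α, F-δ, F-ε}: freight cost 160 + fixed 27 = 187.
All other subsets cost ≥ 185. Minimum total cost: 183.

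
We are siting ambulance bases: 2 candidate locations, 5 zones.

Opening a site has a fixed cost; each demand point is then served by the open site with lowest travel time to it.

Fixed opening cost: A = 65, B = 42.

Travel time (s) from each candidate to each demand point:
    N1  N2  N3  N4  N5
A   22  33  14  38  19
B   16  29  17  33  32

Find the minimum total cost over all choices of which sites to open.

Open {B}: assign each demand point to its cheapest open site.
  N1→B 16, N2→B 29, N3→B 17, N4→B 33, N5→B 32
  travel time 127, fixed 42 → total 169.
Compare {A}: travel time 126 + fixed 65 = 191.
Compare {A, B}: travel time 111 + fixed 107 = 218.

169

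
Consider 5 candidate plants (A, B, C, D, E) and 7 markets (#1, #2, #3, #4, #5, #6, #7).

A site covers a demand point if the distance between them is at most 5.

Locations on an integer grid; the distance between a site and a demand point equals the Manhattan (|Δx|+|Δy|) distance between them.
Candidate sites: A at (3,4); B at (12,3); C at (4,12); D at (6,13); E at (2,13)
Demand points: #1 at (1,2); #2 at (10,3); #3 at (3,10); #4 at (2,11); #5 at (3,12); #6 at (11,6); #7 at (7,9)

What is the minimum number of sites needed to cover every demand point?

4

Coverage sets (demand points within 5 of each site):
  A: {#1}
  B: {#2, #6}
  C: {#3, #4, #5}
  D: {#5, #7}
  E: {#3, #4, #5}
No 3 sites suffice: every size-3 union leaves at least one demand point uncovered.
But {A, B, C, D} covers everything, so the minimum is 4.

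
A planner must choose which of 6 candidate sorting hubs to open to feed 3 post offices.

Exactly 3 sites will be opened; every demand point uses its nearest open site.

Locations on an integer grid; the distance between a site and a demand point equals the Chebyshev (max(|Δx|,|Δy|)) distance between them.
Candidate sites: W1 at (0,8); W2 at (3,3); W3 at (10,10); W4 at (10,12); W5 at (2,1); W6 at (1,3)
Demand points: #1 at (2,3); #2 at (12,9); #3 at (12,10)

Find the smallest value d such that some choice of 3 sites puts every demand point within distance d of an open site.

2

Open {W1, W2, W3}.
  Farthest demand point is #2 at distance 2 (to W3); all others are ≤ 2.
With {W1, W3, W5} the worst case is 2.
With {W1, W3, W6} the worst case is 2.
No size-3 selection achieves below 2.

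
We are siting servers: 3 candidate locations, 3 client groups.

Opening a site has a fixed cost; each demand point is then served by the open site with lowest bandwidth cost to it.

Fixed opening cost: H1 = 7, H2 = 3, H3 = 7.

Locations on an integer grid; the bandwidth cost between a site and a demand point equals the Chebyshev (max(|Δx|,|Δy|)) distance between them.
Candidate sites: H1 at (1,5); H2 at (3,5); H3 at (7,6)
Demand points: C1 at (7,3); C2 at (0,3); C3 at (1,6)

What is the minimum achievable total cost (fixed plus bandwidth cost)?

Open {H2}: assign each demand point to its cheapest open site.
  C1→H2 4, C2→H2 3, C3→H2 2
  bandwidth cost 9, fixed 3 → total 12.
Compare {H1}: bandwidth cost 9 + fixed 7 = 16.
Compare {H1, H2}: bandwidth cost 7 + fixed 10 = 17.
Compare {H2, H3}: bandwidth cost 8 + fixed 10 = 18.
All other subsets cost ≥ 16. Minimum total cost: 12.

12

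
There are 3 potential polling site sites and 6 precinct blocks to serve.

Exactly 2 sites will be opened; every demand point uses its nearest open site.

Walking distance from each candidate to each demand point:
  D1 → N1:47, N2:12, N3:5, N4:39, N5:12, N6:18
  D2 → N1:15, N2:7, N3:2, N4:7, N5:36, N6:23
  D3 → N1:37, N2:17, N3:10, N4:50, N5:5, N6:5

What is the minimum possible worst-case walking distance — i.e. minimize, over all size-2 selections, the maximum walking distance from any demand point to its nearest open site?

15

Open {D2, D3}.
  Farthest demand point is N1 at walking distance 15 (to D2); all others are ≤ 15.
With {D1, D2} the worst case is 18.
With {D1, D3} the worst case is 39.
No size-2 selection achieves below 15.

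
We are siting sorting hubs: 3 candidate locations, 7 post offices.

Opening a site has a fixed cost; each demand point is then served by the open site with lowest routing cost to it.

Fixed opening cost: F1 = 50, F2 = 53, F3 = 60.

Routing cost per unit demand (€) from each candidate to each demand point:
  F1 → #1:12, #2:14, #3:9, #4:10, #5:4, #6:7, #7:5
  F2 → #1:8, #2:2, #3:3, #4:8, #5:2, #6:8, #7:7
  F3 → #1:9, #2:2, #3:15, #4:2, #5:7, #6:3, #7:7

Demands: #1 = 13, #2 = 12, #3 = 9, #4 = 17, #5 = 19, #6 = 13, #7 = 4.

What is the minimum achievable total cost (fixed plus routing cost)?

Open {F2, F3}: assign each demand point to its cheapest open site.
  #1→F2 13×8=104, #2→F2 12×2=24, #3→F2 9×3=27, #4→F3 17×2=34, #5→F2 19×2=38, #6→F3 13×3=39, #7→F2 4×7=28
  routing cost 294, fixed 113 → total 407.
Compare {F1, F2, F3}: routing cost 286 + fixed 163 = 449.
Compare {F1, F3}: routing cost 391 + fixed 110 = 501.
Compare {F2}: routing cost 461 + fixed 53 = 514.
All other subsets cost ≥ 449. Minimum total cost: 407.

407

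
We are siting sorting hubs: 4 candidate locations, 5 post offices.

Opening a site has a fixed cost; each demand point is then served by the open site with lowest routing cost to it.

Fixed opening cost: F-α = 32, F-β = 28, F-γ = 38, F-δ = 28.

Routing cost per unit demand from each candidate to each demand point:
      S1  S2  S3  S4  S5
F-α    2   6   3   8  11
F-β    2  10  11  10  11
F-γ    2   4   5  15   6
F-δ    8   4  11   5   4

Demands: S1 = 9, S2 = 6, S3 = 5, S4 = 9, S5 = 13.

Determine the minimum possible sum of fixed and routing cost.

Open {F-α, F-δ}: assign each demand point to its cheapest open site.
  S1→F-α 9×2=18, S2→F-δ 6×4=24, S3→F-α 5×3=15, S4→F-δ 9×5=45, S5→F-δ 13×4=52
  routing cost 154, fixed 60 → total 214.
Compare {F-γ, F-δ}: routing cost 164 + fixed 66 = 230.
Compare {F-α, F-β, F-δ}: routing cost 154 + fixed 88 = 242.
Compare {F-β, F-δ}: routing cost 194 + fixed 56 = 250.
All other subsets cost ≥ 230. Minimum total cost: 214.

214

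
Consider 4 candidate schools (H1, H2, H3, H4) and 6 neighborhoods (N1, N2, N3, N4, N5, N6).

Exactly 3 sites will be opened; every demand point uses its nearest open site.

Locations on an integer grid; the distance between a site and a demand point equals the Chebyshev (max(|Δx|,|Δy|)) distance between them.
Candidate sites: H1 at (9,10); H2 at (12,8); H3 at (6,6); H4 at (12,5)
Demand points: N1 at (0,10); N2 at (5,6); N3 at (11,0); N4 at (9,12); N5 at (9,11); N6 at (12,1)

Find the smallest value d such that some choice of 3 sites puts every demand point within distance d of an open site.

6

Open {H1, H2, H3}.
  Farthest demand point is N1 at distance 6 (to H3); all others are ≤ 6.
With {H1, H3, H4} the worst case is 6.
With {H2, H3, H4} the worst case is 6.
No size-3 selection achieves below 6.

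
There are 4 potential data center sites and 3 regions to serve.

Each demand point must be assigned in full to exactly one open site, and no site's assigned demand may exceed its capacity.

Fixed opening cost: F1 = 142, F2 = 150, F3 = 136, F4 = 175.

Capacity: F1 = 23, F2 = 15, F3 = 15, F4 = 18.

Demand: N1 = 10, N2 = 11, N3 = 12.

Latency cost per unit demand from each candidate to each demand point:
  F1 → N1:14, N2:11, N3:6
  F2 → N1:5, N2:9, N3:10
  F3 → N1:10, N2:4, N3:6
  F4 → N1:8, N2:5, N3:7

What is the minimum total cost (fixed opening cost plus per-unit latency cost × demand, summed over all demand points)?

534

Open {F1, F3}; cheapest assignment that respects the capacities:
  F1 (cap 23, load 22): N1, N3 — cost 10×14 + 12×6 = 212
  F3 (cap 15, load 11): N2 — cost 11×4 = 44
  Shipping 256, fixed 278 → total 534.
  Any other capacity-feasible assignment to {F1, F3} ships for at least 256.
Compare {F1, F2}: its best feasible assignment gives total 535.
Compare {F1, F4}: its best feasible assignment gives total 584.
Every other set of open sites that can feasibly serve all demand totals ≥ 535 even under its best assignment. Minimum: 534.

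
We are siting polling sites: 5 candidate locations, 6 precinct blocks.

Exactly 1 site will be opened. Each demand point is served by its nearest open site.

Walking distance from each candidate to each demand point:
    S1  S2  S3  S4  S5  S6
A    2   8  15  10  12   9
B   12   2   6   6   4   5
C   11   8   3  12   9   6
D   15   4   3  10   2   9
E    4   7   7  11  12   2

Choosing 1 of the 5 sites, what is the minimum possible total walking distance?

Open {B}.
  S1→B 12, S2→B 2, S3→B 6, S4→B 6, S5→B 4, S6→B 5  ⇒ total 35.
Compare {D}: total 43.
Compare {E}: total 43.
No size-1 selection does better; minimum is 35.

35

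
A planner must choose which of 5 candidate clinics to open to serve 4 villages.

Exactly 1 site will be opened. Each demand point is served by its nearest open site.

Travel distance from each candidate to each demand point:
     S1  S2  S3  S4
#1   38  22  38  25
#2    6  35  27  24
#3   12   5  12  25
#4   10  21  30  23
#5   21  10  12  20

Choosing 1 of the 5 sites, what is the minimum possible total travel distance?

Open {#3}.
  S1→#3 12, S2→#3 5, S3→#3 12, S4→#3 25  ⇒ total 54.
Compare {#5}: total 63.
Compare {#4}: total 84.
No size-1 selection does better; minimum is 54.

54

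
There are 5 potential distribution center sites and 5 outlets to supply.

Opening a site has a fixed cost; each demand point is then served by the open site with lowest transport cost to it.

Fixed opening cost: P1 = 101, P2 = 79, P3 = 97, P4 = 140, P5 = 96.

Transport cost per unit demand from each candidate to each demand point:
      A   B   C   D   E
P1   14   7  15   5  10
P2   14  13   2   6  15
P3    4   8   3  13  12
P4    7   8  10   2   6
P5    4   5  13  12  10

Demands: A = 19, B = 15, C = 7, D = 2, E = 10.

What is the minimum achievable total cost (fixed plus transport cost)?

452

Open {P2, P5}: assign each demand point to its cheapest open site.
  A→P5 19×4=76, B→P5 15×5=75, C→P2 7×2=14, D→P2 2×6=12, E→P5 10×10=100
  transport cost 277, fixed 175 → total 452.
Compare {P3}: transport cost 363 + fixed 97 = 460.
Compare {P5}: transport cost 366 + fixed 96 = 462.
Compare {P3, P5}: transport cost 296 + fixed 193 = 489.
All other subsets cost ≥ 460. Minimum total cost: 452.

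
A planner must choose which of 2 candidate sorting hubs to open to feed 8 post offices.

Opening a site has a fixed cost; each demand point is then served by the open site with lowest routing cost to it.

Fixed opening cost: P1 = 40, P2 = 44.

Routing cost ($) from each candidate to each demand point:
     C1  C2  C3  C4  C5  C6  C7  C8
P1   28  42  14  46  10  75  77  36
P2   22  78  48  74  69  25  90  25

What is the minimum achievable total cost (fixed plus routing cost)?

Open {P1, P2}: assign each demand point to its cheapest open site.
  C1→P2 22, C2→P1 42, C3→P1 14, C4→P1 46, C5→P1 10, C6→P2 25, C7→P1 77, C8→P2 25
  routing cost 261, fixed 84 → total 345.
Compare {P1}: routing cost 328 + fixed 40 = 368.
Compare {P2}: routing cost 431 + fixed 44 = 475.

345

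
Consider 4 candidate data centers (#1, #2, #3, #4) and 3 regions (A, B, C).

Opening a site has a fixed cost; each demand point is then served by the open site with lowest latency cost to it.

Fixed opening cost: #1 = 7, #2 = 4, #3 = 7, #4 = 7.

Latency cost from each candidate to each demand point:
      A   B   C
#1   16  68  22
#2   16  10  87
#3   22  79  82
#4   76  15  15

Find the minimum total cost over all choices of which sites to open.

Open {#2, #4}: assign each demand point to its cheapest open site.
  A→#2 16, B→#2 10, C→#4 15
  latency cost 41, fixed 11 → total 52.
Compare {#1, #2}: latency cost 48 + fixed 11 = 59.
Compare {#1, #2, #4}: latency cost 41 + fixed 18 = 59.
Compare {#2, #3, #4}: latency cost 41 + fixed 18 = 59.
All other subsets cost ≥ 59. Minimum total cost: 52.

52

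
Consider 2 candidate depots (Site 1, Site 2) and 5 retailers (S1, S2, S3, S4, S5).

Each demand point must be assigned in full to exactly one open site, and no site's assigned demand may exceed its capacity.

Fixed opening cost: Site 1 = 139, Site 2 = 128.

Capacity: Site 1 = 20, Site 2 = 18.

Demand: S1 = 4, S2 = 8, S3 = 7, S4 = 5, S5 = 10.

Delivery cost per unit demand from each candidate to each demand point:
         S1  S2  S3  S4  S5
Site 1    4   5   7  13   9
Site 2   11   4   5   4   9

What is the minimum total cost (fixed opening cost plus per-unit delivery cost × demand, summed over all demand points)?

Open {Site 1, Site 2}; cheapest assignment that respects the capacities:
  Site 1 (cap 20, load 19): S1, S2, S3 — cost 4×4 + 8×5 + 7×7 = 105
  Site 2 (cap 18, load 15): S4, S5 — cost 5×4 + 10×9 = 110
  Shipping 215, fixed 267 → total 482.
  Any other capacity-feasible assignment to {Site 1, Site 2} ships for at least 215.
Total demand is 34 and no other set of sites has combined capacity ≥ 34, so {Site 1, Site 2} is the only feasible choice of open sites. Minimum: 482.

482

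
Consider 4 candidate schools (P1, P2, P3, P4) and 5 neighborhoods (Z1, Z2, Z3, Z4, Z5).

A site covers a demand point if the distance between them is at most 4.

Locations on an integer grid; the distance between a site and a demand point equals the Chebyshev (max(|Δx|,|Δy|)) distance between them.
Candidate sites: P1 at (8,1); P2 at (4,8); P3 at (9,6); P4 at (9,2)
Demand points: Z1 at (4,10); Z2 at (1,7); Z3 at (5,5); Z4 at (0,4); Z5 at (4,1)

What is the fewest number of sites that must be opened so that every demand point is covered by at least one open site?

Coverage sets (demand points within 4 of each site):
  P1: {Z3, Z5}
  P2: {Z1, Z2, Z3, Z4}
  P3: {Z3}
  P4: {Z3}
No single site covers all 5 demand points.
But {P1, P2} covers everything, so the minimum is 2.

2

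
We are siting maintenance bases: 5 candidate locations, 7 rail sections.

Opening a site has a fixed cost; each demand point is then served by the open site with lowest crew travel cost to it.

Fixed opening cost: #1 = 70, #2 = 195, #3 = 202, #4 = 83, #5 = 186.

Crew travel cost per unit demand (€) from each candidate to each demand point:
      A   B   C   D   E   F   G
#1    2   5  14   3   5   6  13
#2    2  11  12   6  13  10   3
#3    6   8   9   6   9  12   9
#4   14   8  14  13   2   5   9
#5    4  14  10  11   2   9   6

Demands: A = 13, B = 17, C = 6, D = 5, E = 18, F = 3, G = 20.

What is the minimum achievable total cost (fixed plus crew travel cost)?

594

Open {#1, #4}: assign each demand point to its cheapest open site.
  A→#1 13×2=26, B→#1 17×5=85, C→#1 6×14=84, D→#1 5×3=15, E→#4 18×2=36, F→#4 3×5=15, G→#4 20×9=180
  crew travel cost 441, fixed 153 → total 594.
Compare {#1, #5}: crew travel cost 360 + fixed 256 = 616.
Compare {#1, #2}: crew travel cost 366 + fixed 265 = 631.
Compare {#1}: crew travel cost 578 + fixed 70 = 648.
All other subsets cost ≥ 616. Minimum total cost: 594.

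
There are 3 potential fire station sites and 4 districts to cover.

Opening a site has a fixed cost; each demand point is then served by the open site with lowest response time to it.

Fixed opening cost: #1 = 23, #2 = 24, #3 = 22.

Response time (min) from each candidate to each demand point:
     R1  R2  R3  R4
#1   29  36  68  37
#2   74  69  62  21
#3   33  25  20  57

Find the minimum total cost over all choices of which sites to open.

Open {#2, #3}: assign each demand point to its cheapest open site.
  R1→#3 33, R2→#3 25, R3→#3 20, R4→#2 21
  response time 99, fixed 46 → total 145.
Compare {#1, #3}: response time 111 + fixed 45 = 156.
Compare {#3}: response time 135 + fixed 22 = 157.
Compare {#1, #2, #3}: response time 95 + fixed 69 = 164.
All other subsets cost ≥ 156. Minimum total cost: 145.

145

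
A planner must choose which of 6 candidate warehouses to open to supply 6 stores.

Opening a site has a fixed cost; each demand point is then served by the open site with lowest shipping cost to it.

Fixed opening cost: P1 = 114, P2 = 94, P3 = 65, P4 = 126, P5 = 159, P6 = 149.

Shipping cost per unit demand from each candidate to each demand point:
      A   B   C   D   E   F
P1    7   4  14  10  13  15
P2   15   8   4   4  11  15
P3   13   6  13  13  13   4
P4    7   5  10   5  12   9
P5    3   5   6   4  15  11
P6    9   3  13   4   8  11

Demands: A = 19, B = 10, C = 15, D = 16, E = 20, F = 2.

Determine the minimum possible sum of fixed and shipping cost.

Open {P2, P5}: assign each demand point to its cheapest open site.
  A→P5 19×3=57, B→P5 10×5=50, C→P2 15×4=60, D→P2 16×4=64, E→P2 20×11=220, F→P5 2×11=22
  shipping cost 473, fixed 253 → total 726.
Compare {P5, P6}: shipping cost 423 + fixed 308 = 731.
Compare {P5}: shipping cost 583 + fixed 159 = 742.
Compare {P2, P6}: shipping cost 507 + fixed 243 = 750.
All other subsets cost ≥ 731. Minimum total cost: 726.

726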